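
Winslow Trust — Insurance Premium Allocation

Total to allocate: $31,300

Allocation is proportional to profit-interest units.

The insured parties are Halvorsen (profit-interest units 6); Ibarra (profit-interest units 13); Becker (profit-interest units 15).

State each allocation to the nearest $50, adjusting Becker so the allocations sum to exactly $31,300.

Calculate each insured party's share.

Halvorsen: $5,500 | Ibarra: $11,950 | Becker: $13,850

Total profit-interest units = 34.
Proportional shares: Halvorsen 6/34 × $31,300 = 5,523.53; Ibarra 13/34 × $31,300 = 11,967.65; Becker 15/34 × $31,300 = 13,808.82.
At nearest $50: Halvorsen $5,500; Ibarra $11,950; Becker $13,800. Sum = $31,250.
Difference $31,300 − $31,250 = +$50 applied to Becker: Becker becomes $13,850.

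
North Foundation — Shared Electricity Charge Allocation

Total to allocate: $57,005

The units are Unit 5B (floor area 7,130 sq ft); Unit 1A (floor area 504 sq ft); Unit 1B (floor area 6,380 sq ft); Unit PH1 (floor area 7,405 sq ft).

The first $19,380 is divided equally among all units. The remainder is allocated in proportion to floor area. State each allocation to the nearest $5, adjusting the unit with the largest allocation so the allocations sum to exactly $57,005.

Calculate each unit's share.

Unit 5B: $17,370 · Unit 1A: $5,730 · Unit 1B: $16,050 · Unit PH1: $17,855

First tranche $19,380 split equally: $4,845 each.
Remainder $37,625 by floor area (total 21,419): Unit 5B 12,524.69 → $12,525; Unit 1A 885.34 → $885; Unit 1B 11,207.22 → $11,205; Unit PH1 13,007.76 → $13,010.
Totals: Unit 5B $4,845 + $12,525 = $17,370; Unit 1A $4,845 + $885 = $5,730; Unit 1B $4,845 + $11,205 = $16,050; Unit PH1 $4,845 + $13,010 = $17,855.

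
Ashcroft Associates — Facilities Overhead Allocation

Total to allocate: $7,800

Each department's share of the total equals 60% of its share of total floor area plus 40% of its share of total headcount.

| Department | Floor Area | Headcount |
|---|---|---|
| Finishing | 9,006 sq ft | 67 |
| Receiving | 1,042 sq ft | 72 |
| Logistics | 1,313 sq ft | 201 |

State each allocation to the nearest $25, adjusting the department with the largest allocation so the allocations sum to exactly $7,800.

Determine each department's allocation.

Floor area total 11,361; headcount total 340.
Combined weights (60% floor area + 40% headcount): Finishing 0.5545; Receiving 0.1397; Logistics 0.3058.
Raw shares: Finishing 4,324.72; Receiving 1,089.94; Logistics 2,385.34.
At nearest $25: Finishing $4,325; Receiving $1,100; Logistics $2,375. Sum = $7,800.
Sum already equals the total — no adjustment.

Finishing: $4,325; Receiving: $1,100; Logistics: $2,375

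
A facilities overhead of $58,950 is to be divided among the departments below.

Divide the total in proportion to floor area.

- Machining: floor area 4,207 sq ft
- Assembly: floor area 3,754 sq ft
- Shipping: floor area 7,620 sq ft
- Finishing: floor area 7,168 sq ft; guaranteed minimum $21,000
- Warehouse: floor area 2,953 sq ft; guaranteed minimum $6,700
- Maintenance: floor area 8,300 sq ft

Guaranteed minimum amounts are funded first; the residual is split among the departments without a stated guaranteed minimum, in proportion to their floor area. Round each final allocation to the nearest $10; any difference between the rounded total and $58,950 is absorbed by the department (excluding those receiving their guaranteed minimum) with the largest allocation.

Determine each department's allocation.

Minimums first: Finishing $21,000; Warehouse $6,700. Residual $31,250.
Residual split over remaining floor area 23,881: Machining 5,505.16 → $5,510; Assembly 4,912.38 → $4,910; Shipping 9,971.32 → $9,970; Maintenance 10,861.14 → $10,860.

Machining: $5,510 · Assembly: $4,910 · Shipping: $9,970 · Finishing: $21,000 · Warehouse: $6,700 · Maintenance: $10,860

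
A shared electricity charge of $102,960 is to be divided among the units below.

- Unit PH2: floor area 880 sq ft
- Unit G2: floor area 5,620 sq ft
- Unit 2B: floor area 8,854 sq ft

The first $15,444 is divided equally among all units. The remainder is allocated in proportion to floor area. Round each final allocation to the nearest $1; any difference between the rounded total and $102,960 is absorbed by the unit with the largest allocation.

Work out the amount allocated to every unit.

First tranche $15,444 split equally: $5,148 each.
Remainder $87,516 by floor area (total 15,354): Unit PH2 5,015.90 → $5,016; Unit G2 32,033.34 → $32,033; Unit 2B 50,466.76 → $50,467.
Totals: Unit PH2 $5,148 + $5,016 = $10,164; Unit G2 $5,148 + $32,033 = $37,181; Unit 2B $5,148 + $50,467 = $55,615.

Unit PH2: $10,164 | Unit G2: $37,181 | Unit 2B: $55,615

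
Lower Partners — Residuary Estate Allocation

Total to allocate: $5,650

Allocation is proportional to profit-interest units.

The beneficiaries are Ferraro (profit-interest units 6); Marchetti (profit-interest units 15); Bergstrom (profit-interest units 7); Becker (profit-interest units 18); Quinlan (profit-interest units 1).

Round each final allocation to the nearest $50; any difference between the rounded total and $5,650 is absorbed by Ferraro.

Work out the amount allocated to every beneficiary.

Combined profit-interest units = 47.
Pro-rata amounts: Ferraro 6/47 × $5,650 = 721.28; Marchetti 15/47 × $5,650 = 1,803.19; Bergstrom 7/47 × $5,650 = 841.49; Becker 18/47 × $5,650 = 2,163.83; Quinlan 1/47 × $5,650 = 120.21.
At nearest $50: Ferraro $700; Marchetti $1,800; Bergstrom $850; Becker $2,150; Quinlan $100. Sum = $5,600.
Difference $5,650 − $5,600 = +$50 applied to Ferraro: Ferraro becomes $750.

Ferraro: $750 | Marchetti: $1,800 | Bergstrom: $850 | Becker: $2,150 | Quinlan: $100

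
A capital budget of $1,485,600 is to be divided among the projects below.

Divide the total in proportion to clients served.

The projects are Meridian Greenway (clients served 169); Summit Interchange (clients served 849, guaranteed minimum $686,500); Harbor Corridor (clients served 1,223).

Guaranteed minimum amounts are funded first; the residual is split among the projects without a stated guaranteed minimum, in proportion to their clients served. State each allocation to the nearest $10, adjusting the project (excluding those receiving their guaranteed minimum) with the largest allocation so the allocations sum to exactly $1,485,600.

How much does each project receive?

Minimums first: Summit Interchange $686,500. Residual $799,100.
Residual split over remaining clients served 1,392: Meridian Greenway 97,017.17 → $97,020; Harbor Corridor 702,082.83 → $702,080.

Meridian Greenway: $97,020 · Summit Interchange: $686,500 · Harbor Corridor: $702,080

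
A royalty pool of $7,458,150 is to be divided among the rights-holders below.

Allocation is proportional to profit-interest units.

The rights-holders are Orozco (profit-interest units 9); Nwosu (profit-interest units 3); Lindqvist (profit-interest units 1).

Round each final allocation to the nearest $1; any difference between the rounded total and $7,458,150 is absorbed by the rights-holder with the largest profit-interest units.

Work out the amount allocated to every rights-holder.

Combined profit-interest units = 13.
Pro-rata amounts: Orozco 9/13 × $7,458,150 = 5,163,334.62; Nwosu 3/13 × $7,458,150 = 1,721,111.54; Lindqvist 1/13 × $7,458,150 = 573,703.85.
After rounding ($1): Orozco $5,163,335; Nwosu $1,721,112; Lindqvist $573,704. Sum = $7,458,151.
Difference $7,458,150 − $7,458,151 = −$1 applied to largest profit-interest units (Orozco): Orozco becomes $5,163,334.

Orozco: $5,163,334 · Nwosu: $1,721,112 · Lindqvist: $573,704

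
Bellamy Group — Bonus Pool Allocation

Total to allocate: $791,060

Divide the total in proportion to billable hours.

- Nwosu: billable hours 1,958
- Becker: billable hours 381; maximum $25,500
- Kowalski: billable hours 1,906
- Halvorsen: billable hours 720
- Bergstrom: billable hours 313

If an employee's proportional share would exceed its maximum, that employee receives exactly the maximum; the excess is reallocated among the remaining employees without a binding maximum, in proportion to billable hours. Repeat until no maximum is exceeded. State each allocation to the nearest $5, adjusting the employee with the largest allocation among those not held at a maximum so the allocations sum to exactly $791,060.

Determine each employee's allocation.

Sum of billable hours: 5,278.
Proportional shares (ignoring caps): Nwosu 293,462.58; Becker 57,103.80; Kowalski 285,668.88; Halvorsen 107,912.69; Bergstrom 46,912.05.
Held at cap: Becker ($25,500); balance $765,560 reallocated over remaining billable hours 4,897.
Redistributed shares: Nwosu 306,098.93 → $306,100; Kowalski 297,969.65 → $297,970; Halvorsen 112,559.36 → $112,560; Bergstrom 48,932.06 → $48,930.

Nwosu: $306,100 | Becker: $25,500 | Kowalski: $297,970 | Halvorsen: $112,560 | Bergstrom: $48,930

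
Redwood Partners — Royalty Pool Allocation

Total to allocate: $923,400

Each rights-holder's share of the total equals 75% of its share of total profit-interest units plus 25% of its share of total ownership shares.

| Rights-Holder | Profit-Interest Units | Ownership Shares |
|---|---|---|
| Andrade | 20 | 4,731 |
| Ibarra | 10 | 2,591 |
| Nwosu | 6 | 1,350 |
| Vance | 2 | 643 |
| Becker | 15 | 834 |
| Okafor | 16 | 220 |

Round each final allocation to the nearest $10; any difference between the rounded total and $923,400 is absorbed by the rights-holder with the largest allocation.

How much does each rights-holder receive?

Andrade: $306,070 | Ibarra: $158,050 | Nwosu: $90,280 | Vance: $34,390 | Becker: $169,120 | Okafor: $165,490

Totals — profit-interest units 69, ownership shares 10,369.
Combined weights (75% profit-interest units + 25% ownership shares): Andrade 0.3315; Ibarra 0.1712; Nwosu 0.0978; Vance 0.0372; Becker 0.1832; Okafor 0.1792.
Proportional shares: Andrade 306,067.64; Ibarra 158,054.24; Nwosu 90,277.43; Vance 34,389.33; Becker 169,122.09; Okafor 165,489.27.
Rounded to nearest $10: Andrade $306,070; Ibarra $158,050; Nwosu $90,280; Vance $34,390; Becker $169,120; Okafor $165,490. Sum = $923,400.
Sum already equals the total — no adjustment.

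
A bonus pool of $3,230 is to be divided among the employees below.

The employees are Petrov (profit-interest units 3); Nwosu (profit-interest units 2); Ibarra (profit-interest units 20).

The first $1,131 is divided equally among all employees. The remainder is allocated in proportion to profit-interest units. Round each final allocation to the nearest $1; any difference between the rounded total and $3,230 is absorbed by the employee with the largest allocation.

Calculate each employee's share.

Petrov: $629 | Nwosu: $545 | Ibarra: $2,056

$1,131 shared equally gives $377 per employee.
Remainder $2,099 by profit-interest units (total 25): Petrov 251.88 → $252; Nwosu 167.92 → $168; Ibarra 1,679.20 → $1,679.
Totals: Petrov $377 + $252 = $629; Nwosu $377 + $168 = $545; Ibarra $377 + $1,679 = $2,056.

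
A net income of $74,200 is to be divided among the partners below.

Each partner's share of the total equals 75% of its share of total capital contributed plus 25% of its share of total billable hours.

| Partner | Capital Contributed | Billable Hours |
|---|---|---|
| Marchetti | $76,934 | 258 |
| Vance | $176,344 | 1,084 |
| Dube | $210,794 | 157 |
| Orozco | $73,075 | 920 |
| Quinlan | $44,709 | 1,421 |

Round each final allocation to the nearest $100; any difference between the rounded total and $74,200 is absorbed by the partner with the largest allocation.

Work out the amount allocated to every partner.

Marchetti: $8,600 | Vance: $22,200 | Dube: $20,900 | Orozco: $11,400 | Quinlan: $11,100

Capital contributed total 581,856; billable hours total 3,840.
Blended shares (75% capital contributed + 25% billable hours): Marchetti 0.1160; Vance 0.2979; Dube 0.2819; Orozco 0.1541; Quinlan 0.1501.
Raw shares: Marchetti 8,604.47; Vance 22,102.44; Dube 20,919.23; Orozco 11,433.33; Quinlan 11,140.53.
Rounded to nearest $100: Marchetti $8,600; Vance $22,100; Dube $20,900; Orozco $11,400; Quinlan $11,100. Sum = $74,100.
Difference $74,200 − $74,100 = +$100 applied to largest allocation (Vance): Vance becomes $22,200.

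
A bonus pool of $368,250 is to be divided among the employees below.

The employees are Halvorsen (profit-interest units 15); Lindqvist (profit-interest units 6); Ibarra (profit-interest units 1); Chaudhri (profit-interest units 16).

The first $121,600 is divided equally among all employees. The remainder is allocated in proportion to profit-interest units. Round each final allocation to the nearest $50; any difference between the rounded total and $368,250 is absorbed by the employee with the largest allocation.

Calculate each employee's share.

Halvorsen: $127,750 · Lindqvist: $69,350 · Ibarra: $36,900 · Chaudhri: $134,250

First tranche $121,600 split equally: $30,400 each.
Remainder $246,650 by profit-interest units (total 38): Halvorsen 97,361.84 → $97,350; Lindqvist 38,944.74 → $38,950; Ibarra 6,490.79 → $6,500; Chaudhri 103,852.63 → $103,850.
Totals: Halvorsen $30,400 + $97,350 = $127,750; Lindqvist $30,400 + $38,950 = $69,350; Ibarra $30,400 + $6,500 = $36,900; Chaudhri $30,400 + $103,850 = $134,250.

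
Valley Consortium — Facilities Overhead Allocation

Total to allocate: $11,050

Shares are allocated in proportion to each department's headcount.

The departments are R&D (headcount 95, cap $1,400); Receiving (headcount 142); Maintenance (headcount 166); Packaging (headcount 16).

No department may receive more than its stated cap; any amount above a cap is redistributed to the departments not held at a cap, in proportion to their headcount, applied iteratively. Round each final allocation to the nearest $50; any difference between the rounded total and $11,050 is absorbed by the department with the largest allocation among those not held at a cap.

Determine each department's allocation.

Combined headcount = 419.
Proportional shares (ignoring caps): R&D 2,505.37; Receiving 3,744.87; Maintenance 4,377.80; Packaging 421.96.
Cap binds for R&D ($1,400); remaining pool $9,650 reallocated over remaining headcount 324.
Remaining shares: Receiving 4,229.32 → $4,250; Maintenance 4,944.14 → $4,950; Packaging 476.54 → $500.
Rounding difference −$50 applied to Maintenance → $4,900.

R&D: $1,400 · Receiving: $4,250 · Maintenance: $4,900 · Packaging: $500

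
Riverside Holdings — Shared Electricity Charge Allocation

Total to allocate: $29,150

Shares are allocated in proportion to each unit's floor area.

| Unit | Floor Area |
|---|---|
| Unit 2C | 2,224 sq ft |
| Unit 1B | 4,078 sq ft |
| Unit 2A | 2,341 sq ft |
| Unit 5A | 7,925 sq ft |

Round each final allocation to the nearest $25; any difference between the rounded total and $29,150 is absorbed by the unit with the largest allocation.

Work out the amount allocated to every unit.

Total floor area = 16,568.
Proportional shares: Unit 2C 2,224/16,568 × $29,150 = 3,912.94; Unit 1B 4,078/16,568 × $29,150 = 7,174.90; Unit 2A 2,341/16,568 × $29,150 = 4,118.79; Unit 5A 7,925/16,568 × $29,150 = 13,943.37.
Rounded to nearest $25: Unit 2C $3,925; Unit 1B $7,175; Unit 2A $4,125; Unit 5A $13,950. Sum = $29,175.
Difference $29,150 − $29,175 = −$25 applied to largest allocation (Unit 5A): Unit 5A becomes $13,925.

Unit 2C: $3,925; Unit 1B: $7,175; Unit 2A: $4,125; Unit 5A: $13,925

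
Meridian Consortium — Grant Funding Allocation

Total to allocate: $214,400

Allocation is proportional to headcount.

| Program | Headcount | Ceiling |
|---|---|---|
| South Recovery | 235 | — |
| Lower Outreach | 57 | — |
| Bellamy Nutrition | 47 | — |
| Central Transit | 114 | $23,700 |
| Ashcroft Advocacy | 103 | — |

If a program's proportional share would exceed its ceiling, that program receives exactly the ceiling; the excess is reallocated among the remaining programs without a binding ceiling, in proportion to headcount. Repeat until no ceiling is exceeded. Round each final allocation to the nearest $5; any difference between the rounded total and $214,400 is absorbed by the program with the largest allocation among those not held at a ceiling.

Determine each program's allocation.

Total headcount = 556.
Proportional shares (ignoring caps): South Recovery 90,618.71; Lower Outreach 21,979.86; Bellamy Nutrition 18,123.74; Central Transit 43,959.71; Ashcroft Advocacy 39,717.99.
Cap binds for Central Transit ($23,700); remaining pool $190,700 reallocated over remaining headcount 442.
Redistributed shares: South Recovery 101,390.27 → $101,390; Lower Outreach 24,592.53 → $24,595; Bellamy Nutrition 20,278.05 → $20,280; Ashcroft Advocacy 44,439.14 → $44,440.
Rounding difference −$5 applied to South Recovery → $101,385.

South Recovery: $101,385 | Lower Outreach: $24,595 | Bellamy Nutrition: $20,280 | Central Transit: $23,700 | Ashcroft Advocacy: $44,440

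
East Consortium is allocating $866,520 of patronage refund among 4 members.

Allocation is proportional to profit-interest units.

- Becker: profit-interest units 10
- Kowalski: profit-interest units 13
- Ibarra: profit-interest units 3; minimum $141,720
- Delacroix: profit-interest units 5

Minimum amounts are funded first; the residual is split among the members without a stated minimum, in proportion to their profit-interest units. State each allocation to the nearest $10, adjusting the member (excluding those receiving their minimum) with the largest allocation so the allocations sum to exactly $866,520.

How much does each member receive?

Minimums first: Ibarra $141,720. Balance $724,800.
Balance split over remaining profit-interest units 28: Becker 258,857.14 → $258,860; Kowalski 336,514.29 → $336,510; Delacroix 129,428.57 → $129,430.

Becker: $258,860 · Kowalski: $336,510 · Ibarra: $141,720 · Delacroix: $129,430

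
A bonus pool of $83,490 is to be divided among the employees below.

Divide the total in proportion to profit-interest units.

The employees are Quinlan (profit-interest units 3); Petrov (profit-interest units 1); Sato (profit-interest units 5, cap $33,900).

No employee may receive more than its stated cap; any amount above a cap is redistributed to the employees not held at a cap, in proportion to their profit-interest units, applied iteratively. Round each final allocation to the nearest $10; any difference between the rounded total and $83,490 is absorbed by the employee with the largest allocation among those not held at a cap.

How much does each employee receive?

Combined profit-interest units = 9.
Pro-rata shares before constraints: Quinlan 27,830.00; Petrov 9,276.67; Sato 46,383.33.
Held at cap: Sato ($33,900); balance $49,590 reallocated over remaining profit-interest units 4.
Shares after redistribution: Quinlan 37,192.50 → $37,190; Petrov 12,397.50 → $12,400.

Quinlan: $37,190; Petrov: $12,400; Sato: $33,900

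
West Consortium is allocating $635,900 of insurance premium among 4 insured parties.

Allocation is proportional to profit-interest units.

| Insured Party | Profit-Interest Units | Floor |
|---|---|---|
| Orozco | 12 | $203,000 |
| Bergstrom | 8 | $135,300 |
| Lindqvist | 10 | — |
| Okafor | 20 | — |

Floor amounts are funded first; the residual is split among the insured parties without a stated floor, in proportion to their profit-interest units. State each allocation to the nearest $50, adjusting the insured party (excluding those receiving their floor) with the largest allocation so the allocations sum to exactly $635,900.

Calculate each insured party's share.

Orozco: $203,000 | Bergstrom: $135,300 | Lindqvist: $99,200 | Okafor: $198,400

Minimums first: Orozco $203,000; Bergstrom $135,300. Balance $297,600.
Balance split over remaining profit-interest units 30: Lindqvist 99,200.00 → $99,200; Okafor 198,400.00 → $198,400.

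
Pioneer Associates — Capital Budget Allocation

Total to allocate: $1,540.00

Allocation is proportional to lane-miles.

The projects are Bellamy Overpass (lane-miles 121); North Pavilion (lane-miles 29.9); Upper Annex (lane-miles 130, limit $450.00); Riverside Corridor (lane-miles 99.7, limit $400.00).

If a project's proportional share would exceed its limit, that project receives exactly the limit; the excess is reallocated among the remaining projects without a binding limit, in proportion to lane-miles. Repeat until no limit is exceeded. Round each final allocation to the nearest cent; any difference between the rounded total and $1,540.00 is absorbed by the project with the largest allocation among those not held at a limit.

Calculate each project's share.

Lane-miles total: 380.6.
Unconstrained shares: Bellamy Overpass 489.5954; North Pavilion 120.9827; Upper Annex 526.0116; Riverside Corridor 403.4104.
Cap binds for Upper Annex ($450.00), Riverside Corridor ($400.00); balance $690.00 reallocated over remaining lane-miles 150.9.
Redistributed shares: Bellamy Overpass 553.2803 → $553.28; North Pavilion 136.7197 → $136.72.

Bellamy Overpass: $553.28; North Pavilion: $136.72; Upper Annex: $450.00; Riverside Corridor: $400.00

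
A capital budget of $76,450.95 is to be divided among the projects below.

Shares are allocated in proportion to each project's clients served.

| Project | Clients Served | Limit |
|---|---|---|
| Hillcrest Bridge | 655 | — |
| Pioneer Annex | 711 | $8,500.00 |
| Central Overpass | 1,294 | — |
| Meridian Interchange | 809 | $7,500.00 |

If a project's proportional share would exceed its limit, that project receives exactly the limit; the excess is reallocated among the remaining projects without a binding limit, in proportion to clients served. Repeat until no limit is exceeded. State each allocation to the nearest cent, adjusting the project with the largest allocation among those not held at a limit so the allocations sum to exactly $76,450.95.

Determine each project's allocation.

Sum of clients served: 3,469.
Pro-rata shares before constraints: Hillcrest Bridge 14,435.1030; Pioneer Annex 15,669.2492; Central Overpass 28,517.5928; Meridian Interchange 17,829.0051.
Held at cap: Pioneer Annex ($8,500.00), Meridian Interchange ($7,500.00); remaining pool $60,450.95 reallocated over remaining clients served 1,949.
Remaining shares: Hillcrest Bridge 20,315.7374 → $20,315.74; Central Overpass 40,135.2126 → $40,135.21.

Hillcrest Bridge: $20,315.74; Pioneer Annex: $8,500.00; Central Overpass: $40,135.21; Meridian Interchange: $7,500.00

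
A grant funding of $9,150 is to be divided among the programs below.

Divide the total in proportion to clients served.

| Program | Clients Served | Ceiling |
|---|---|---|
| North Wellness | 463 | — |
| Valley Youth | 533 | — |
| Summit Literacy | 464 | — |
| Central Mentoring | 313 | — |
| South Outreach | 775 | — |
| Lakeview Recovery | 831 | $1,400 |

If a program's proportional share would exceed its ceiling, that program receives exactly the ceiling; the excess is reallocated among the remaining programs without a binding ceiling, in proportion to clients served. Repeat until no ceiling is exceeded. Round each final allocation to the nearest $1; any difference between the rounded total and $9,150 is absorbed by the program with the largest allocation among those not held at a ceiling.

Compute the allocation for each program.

Sum of clients served: 3,379.
Unconstrained shares: North Wellness 1,253.76; Valley Youth 1,443.31; Summit Literacy 1,256.47; Central Mentoring 847.57; South Outreach 2,098.62; Lakeview Recovery 2,250.27.
Cap binds for Lakeview Recovery ($1,400); balance $7,750 reallocated over remaining clients served 2,548.
Redistributed shares: North Wellness 1,408.26 → $1,408; Valley Youth 1,621.17 → $1,621; Summit Literacy 1,411.30 → $1,411; Central Mentoring 952.02 → $952; South Outreach 2,357.24 → $2,357.
Rounding difference +$1 applied to South Outreach → $2,358.

North Wellness: $1,408 | Valley Youth: $1,621 | Summit Literacy: $1,411 | Central Mentoring: $952 | South Outreach: $2,358 | Lakeview Recovery: $1,400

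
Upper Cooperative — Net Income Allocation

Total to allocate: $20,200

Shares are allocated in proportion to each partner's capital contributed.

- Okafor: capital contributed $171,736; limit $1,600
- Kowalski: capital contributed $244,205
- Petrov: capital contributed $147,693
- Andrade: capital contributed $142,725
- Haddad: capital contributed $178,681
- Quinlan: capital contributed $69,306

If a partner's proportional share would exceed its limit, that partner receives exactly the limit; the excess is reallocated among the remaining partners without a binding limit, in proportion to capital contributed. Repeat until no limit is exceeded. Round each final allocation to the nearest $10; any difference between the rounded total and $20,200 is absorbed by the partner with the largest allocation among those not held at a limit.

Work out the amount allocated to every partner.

Okafor: $1,600 · Kowalski: $5,800 · Petrov: $3,510 · Andrade: $3,390 · Haddad: $4,250 · Quinlan: $1,650

Capital contributed total: 954,346.
Proportional shares (ignoring caps): Okafor 3,635.02; Kowalski 5,168.92; Petrov 3,126.12; Andrade 3,020.96; Haddad 3,782.02; Quinlan 1,466.95.
Held at cap: Okafor ($1,600); remaining pool $18,600 reallocated over remaining capital contributed 782,610.
Remaining shares: Kowalski 5,803.93 → $5,800; Petrov 3,510.16 → $3,510; Andrade 3,392.09 → $3,390; Haddad 4,246.64 → $4,250; Quinlan 1,647.17 → $1,650.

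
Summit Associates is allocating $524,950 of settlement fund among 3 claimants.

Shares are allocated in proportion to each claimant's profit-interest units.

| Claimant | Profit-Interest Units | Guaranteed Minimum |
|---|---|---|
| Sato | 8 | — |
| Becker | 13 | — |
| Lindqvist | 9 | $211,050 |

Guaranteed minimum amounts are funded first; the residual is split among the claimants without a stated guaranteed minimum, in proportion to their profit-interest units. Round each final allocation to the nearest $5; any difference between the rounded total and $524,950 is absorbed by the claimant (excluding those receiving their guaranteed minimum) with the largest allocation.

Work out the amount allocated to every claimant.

Fund the minimums — Lindqvist $211,050. Residual $313,900.
Residual split over remaining profit-interest units 21: Sato 119,580.95 → $119,580; Becker 194,319.05 → $194,320.

Sato: $119,580 · Becker: $194,320 · Lindqvist: $211,050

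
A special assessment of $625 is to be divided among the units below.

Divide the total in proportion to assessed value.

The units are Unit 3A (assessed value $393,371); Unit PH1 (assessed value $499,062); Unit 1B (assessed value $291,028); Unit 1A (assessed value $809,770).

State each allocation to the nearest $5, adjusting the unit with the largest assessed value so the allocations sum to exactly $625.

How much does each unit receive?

Combined assessed value = 393,371 + 499,062 + 291,028 + 809,770 = 1,993,231.
Raw shares: Unit 3A 123.35; Unit PH1 156.49; Unit 1B 91.26; Unit 1A 253.91.
At nearest $5: Unit 3A $125; Unit PH1 $155; Unit 1B $90; Unit 1A $255. Sum = $625.
No rounding difference to absorb.

Unit 3A: $125 | Unit PH1: $155 | Unit 1B: $90 | Unit 1A: $255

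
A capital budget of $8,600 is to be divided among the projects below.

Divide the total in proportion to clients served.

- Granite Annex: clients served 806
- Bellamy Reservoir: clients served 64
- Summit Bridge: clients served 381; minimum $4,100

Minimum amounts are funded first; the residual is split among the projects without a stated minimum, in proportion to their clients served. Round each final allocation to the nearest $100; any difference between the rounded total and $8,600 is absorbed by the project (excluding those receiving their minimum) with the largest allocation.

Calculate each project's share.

Granite Annex: $4,200; Bellamy Reservoir: $300; Summit Bridge: $4,100

Minimums first: Summit Bridge $4,100. Residual $4,500.
Residual split over remaining clients served 870: Granite Annex 4,168.97 → $4,200; Bellamy Reservoir 331.03 → $300.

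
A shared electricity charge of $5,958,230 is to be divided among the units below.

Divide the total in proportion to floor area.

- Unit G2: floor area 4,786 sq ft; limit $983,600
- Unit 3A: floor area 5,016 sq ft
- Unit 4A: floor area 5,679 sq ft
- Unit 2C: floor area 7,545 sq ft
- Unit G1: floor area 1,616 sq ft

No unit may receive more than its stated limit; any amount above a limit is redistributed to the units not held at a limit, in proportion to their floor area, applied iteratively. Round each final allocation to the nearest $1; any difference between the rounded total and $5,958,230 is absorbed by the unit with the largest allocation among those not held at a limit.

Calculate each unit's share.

Unit G2: $983,600 | Unit 3A: $1,256,685 | Unit 4A: $1,422,790 | Unit 2C: $1,890,290 | Unit G1: $404,865

Combined floor area = 24,642.
Proportional shares (ignoring caps): Unit G2 1,157,214.87; Unit 3A 1,212,826.95; Unit 4A 1,373,134.82; Unit 2C 1,824,318.05; Unit G1 390,735.32.
Cap binds for Unit G2 ($983,600); balance $4,974,630 reallocated over remaining floor area 19,856.
Redistributed shares: Unit 3A 1,256,685.34 → $1,256,685; Unit 4A 1,422,790.28 → $1,422,790; Unit 2C 1,890,289.25 → $1,890,289; Unit G1 404,865.13 → $404,865.
Rounding difference +$1 applied to Unit 2C → $1,890,290.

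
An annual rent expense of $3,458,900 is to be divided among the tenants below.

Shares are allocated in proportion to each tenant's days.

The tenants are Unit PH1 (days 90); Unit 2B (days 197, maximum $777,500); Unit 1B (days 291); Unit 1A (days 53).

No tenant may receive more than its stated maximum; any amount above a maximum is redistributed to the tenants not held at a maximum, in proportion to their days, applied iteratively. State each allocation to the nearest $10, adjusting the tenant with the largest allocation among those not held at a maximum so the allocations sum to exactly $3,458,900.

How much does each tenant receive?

Unit PH1: $556,050; Unit 2B: $777,500; Unit 1B: $1,797,900; Unit 1A: $327,450

Total days = 631.
Proportional shares (ignoring caps): Unit PH1 493,345.48; Unit 2B 1,079,878.45; Unit 1B 1,595,150.40; Unit 1A 290,525.67.
Cap binds for Unit 2B ($777,500); balance $2,681,400 reallocated over remaining days 434.
Remaining shares: Unit PH1 556,050.69 → $556,050; Unit 1B 1,797,897.24 → $1,797,900; Unit 1A 327,452.07 → $327,450.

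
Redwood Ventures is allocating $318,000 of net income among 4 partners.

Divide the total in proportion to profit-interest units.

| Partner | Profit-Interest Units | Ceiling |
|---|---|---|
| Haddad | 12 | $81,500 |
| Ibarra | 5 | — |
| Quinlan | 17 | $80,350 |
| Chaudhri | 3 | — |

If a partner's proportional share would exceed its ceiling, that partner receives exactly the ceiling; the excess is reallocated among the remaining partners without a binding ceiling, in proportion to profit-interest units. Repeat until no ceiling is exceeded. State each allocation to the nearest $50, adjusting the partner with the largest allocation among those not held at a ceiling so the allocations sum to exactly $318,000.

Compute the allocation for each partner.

Haddad: $81,500 · Ibarra: $97,600 · Quinlan: $80,350 · Chaudhri: $58,550

Profit-interest units total: 37.
Proportional shares (ignoring caps): Haddad 103,135.14; Ibarra 42,972.97; Quinlan 146,108.11; Chaudhri 25,783.78.
Capped: Haddad ($81,500), Quinlan ($80,350); residual $156,150 reallocated over remaining profit-interest units 8.
Redistributed shares: Ibarra 97,593.75 → $97,600; Chaudhri 58,556.25 → $58,550.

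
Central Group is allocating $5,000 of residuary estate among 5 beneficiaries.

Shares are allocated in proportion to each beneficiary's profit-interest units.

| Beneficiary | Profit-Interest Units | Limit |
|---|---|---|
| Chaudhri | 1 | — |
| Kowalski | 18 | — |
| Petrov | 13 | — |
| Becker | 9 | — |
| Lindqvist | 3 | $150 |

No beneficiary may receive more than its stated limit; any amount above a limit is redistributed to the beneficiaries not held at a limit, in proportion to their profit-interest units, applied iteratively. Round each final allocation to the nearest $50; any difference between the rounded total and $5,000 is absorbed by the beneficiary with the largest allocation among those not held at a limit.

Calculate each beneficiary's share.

Chaudhri: $100 · Kowalski: $2,150 · Petrov: $1,550 · Becker: $1,050 · Lindqvist: $150

Total profit-interest units = 44.
Proportional shares (ignoring caps): Chaudhri 113.64; Kowalski 2,045.45; Petrov 1,477.27; Becker 1,022.73; Lindqvist 340.91.
Held at cap: Lindqvist ($150); balance $4,850 reallocated over remaining profit-interest units 41.
Shares after redistribution: Chaudhri 118.29 → $100; Kowalski 2,129.27 → $2,150; Petrov 1,537.80 → $1,550; Becker 1,064.63 → $1,050.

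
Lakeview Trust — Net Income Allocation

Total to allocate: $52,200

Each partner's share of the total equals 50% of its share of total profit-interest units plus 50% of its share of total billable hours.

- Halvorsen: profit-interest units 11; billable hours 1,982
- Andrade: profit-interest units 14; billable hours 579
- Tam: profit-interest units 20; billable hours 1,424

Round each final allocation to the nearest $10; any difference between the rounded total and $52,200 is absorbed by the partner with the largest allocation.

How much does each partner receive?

Profit-interest units total 45; billable hours total 3,985.
Blended shares (50% profit-interest units + 50% billable hours): Halvorsen 0.3709; Andrade 0.2282; Tam 0.4009.
Proportional shares: Halvorsen 19,361.23; Andrade 11,912.20; Tam 20,926.57.
At nearest $10: Halvorsen $19,360; Andrade $11,910; Tam $20,930. Sum = $52,200.
Rounded total matches; no reconciliation needed.

Halvorsen: $19,360; Andrade: $11,910; Tam: $20,930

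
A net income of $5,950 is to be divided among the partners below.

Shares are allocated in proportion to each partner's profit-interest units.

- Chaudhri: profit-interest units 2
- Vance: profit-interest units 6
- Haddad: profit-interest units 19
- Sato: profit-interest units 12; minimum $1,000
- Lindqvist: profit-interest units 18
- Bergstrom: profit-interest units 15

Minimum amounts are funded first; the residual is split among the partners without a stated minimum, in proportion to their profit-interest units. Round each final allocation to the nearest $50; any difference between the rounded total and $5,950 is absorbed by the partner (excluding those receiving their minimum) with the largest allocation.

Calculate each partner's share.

Fund the minimums — Sato $1,000. Remaining pool $4,950.
Remaining pool split over remaining profit-interest units 60: Chaudhri 165.00 → $150; Vance 495.00 → $500; Haddad 1,567.50 → $1,550; Lindqvist 1,485.00 → $1,500; Bergstrom 1,237.50 → $1,250.

Chaudhri: $150; Vance: $500; Haddad: $1,550; Sato: $1,000; Lindqvist: $1,500; Bergstrom: $1,250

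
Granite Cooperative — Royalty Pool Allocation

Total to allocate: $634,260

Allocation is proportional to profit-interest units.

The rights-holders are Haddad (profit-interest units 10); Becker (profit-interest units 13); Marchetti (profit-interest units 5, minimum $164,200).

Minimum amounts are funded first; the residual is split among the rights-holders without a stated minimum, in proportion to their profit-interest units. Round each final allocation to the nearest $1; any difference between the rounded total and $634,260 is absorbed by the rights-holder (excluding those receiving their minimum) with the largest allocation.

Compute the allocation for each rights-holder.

Haddad: $204,374; Becker: $265,686; Marchetti: $164,200

Guaranteed amounts: Marchetti $164,200. Remaining pool $470,060.
Remaining pool split over remaining profit-interest units 23: Haddad 204,373.91 → $204,374; Becker 265,686.09 → $265,686.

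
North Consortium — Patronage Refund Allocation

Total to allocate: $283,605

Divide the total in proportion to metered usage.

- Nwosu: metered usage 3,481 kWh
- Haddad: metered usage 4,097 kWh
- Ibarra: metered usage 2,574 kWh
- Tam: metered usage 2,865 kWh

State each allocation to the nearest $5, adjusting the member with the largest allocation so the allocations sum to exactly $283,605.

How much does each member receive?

Total metered usage = 13,017.
Unrounded shares: Nwosu 3,481/13,017 × $283,605 = 75,841.52; Haddad 4,097/13,017 × $283,605 = 89,262.48; Ibarra 2,574/13,017 × $283,605 = 56,080.45; Tam 2,865/13,017 × $283,605 = 62,420.55.
After rounding ($5): Nwosu $75,840; Haddad $89,260; Ibarra $56,080; Tam $62,420. Sum = $283,600.
Difference $283,605 − $283,600 = +$5 applied to largest allocation (Haddad): Haddad becomes $89,265.

Nwosu: $75,840 | Haddad: $89,265 | Ibarra: $56,080 | Tam: $62,420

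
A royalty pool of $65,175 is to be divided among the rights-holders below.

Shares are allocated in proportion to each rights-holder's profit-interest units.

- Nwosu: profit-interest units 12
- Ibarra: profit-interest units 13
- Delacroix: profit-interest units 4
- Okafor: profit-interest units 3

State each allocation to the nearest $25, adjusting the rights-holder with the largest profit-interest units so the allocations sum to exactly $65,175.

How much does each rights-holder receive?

Profit-interest units total: 12 + 13 + 4 + 3 = 32.
Pro-rata amounts: Nwosu 24,440.62; Ibarra 26,477.34; Delacroix 8,146.88; Okafor 6,110.16.
Rounded to nearest $25: Nwosu $24,450; Ibarra $26,475; Delacroix $8,150; Okafor $6,100. Sum = $65,175.
Rounded total matches; no reconciliation needed.

Nwosu: $24,450 · Ibarra: $26,475 · Delacroix: $8,150 · Okafor: $6,100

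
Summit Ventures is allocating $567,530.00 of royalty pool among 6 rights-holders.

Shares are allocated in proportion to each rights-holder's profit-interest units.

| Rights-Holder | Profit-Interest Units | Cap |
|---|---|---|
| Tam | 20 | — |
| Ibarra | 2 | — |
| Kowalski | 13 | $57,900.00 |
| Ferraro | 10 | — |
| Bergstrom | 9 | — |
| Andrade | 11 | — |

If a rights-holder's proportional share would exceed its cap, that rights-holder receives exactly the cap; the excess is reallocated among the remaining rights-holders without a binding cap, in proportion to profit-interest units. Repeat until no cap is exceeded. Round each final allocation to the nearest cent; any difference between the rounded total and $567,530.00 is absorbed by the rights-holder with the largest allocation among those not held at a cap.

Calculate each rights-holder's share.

Sum of profit-interest units: 65.
Proportional shares (ignoring caps): Tam 174,624.6154; Ibarra 17,462.4615; Kowalski 113,506.0000; Ferraro 87,312.3077; Bergstrom 78,581.0769; Andrade 96,043.5385.
Held at cap: Kowalski ($57,900.00); balance $509,630.00 reallocated over remaining profit-interest units 52.
Redistributed shares: Tam 196,011.5385 → $196,011.54; Ibarra 19,601.1538 → $19,601.15; Ferraro 98,005.7692 → $98,005.77; Bergstrom 88,205.1923 → $88,205.19; Andrade 107,806.3462 → $107,806.35.

Tam: $196,011.54 | Ibarra: $19,601.15 | Kowalski: $57,900.00 | Ferraro: $98,005.77 | Bergstrom: $88,205.19 | Andrade: $107,806.35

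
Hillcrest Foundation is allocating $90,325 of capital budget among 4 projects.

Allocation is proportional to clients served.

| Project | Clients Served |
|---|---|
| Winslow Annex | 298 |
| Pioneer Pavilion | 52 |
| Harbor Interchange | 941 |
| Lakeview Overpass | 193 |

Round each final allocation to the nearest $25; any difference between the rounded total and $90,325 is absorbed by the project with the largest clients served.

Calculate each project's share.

Sum of clients served: 298 + 52 + 941 + 193 = 1,484.
Proportional shares: Winslow Annex 18,138.04; Pioneer Pavilion 3,165.03; Harbor Interchange 57,274.81; Lakeview Overpass 11,747.12.
At nearest $25: Winslow Annex $18,150; Pioneer Pavilion $3,175; Harbor Interchange $57,275; Lakeview Overpass $11,750. Sum = $90,350.
Difference $90,325 − $90,350 = −$25 applied to largest clients served (Harbor Interchange): Harbor Interchange becomes $57,250.

Winslow Annex: $18,150 · Pioneer Pavilion: $3,175 · Harbor Interchange: $57,250 · Lakeview Overpass: $11,750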